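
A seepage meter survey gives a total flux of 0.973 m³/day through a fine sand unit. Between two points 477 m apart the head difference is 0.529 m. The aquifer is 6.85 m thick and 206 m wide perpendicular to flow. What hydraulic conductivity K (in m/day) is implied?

0.622

Cross-sectional area A = 206 × 6.85 = 1411 m².
Hydraulic gradient i = Δh / L = 0.529 / 477 = 0.001109.
From Q = K·A·i, K = Q / (A·i) = 0.973 / (1411 × 0.001109) = 0.6218 m/day.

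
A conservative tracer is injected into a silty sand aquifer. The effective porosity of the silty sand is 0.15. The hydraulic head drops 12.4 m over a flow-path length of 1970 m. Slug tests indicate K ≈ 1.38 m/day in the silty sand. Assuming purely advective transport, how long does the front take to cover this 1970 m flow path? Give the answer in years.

93.1

Hydraulic gradient i = Δh / L = 12.4 / 1970 = 0.006294.
Darcy flux q = K · i = 1.380 × 0.006294 = 0.008686 m/day.
Seepage velocity v = q / n_e = 0.008686 / 0.15 = 0.05791 m/day.
Travel time t = L / v = 1970 / 0.05791 = 34019 days = 93.14 years.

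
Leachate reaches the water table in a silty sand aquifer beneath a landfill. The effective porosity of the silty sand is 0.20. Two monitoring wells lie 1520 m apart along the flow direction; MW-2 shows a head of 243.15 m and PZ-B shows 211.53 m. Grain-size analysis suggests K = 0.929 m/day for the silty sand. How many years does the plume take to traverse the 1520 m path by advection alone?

Hydraulic gradient i = (243.15 − 211.53) / 1520 = 31.62 / 1520 = 0.02080.
Darcy flux q = K · i = 0.9290 × 0.02080 = 0.01933 m/day.
Seepage velocity v = q / n_e = 0.01933 / 0.20 = 0.09663 m/day.
Travel time t = L / v = 1520 / 0.09663 = 15730 days = 43.07 years.

43.1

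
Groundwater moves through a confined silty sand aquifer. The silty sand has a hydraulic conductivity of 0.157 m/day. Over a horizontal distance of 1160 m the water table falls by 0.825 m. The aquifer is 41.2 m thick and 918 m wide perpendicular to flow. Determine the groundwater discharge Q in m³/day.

Cross-sectional area A = 918 × 41.2 = 37822 m².
Hydraulic gradient i = Δh / L = 0.825 / 1160 = 0.0007112.
Darcy's law: Q = K · A · i = 0.1570 × 37822 × 0.0007112 = 4.223 m³/day.

4.22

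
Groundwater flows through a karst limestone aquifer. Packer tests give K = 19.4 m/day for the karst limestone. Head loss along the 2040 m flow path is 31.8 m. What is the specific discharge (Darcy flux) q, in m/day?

Hydraulic gradient i = Δh / L = 31.8 / 2040 = 0.01559.
Specific discharge q = K · i = 19.40 × 0.01559 = 0.3024 m/day.

0.302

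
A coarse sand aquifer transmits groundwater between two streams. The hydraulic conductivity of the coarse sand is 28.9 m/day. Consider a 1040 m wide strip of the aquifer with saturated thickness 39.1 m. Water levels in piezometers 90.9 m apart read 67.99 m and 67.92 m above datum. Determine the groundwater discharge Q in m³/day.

905

Cross-sectional area A = 1040 × 39.1 = 40664 m².
Hydraulic gradient i = (67.99 − 67.92) / 90.9 = 0.07 / 90.9 = 0.0007701.
Darcy's law: Q = K · A · i = 28.90 × 40664 × 0.0007701 = 905.0 m³/day.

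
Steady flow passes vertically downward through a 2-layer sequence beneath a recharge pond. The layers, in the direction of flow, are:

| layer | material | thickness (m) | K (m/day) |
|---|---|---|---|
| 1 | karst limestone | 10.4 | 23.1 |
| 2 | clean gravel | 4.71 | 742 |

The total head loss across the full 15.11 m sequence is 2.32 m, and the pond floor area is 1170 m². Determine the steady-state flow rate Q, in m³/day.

5950

Flow is perpendicular to layering, so the layers act in series and the equivalent K is the thickness-weighted harmonic mean.
Total thickness L = 10.4 + 4.71 = 15.11 m.
Σ(b_i/K_i) = 10.4/23.1 + 4.71/742 = 0.4566 d.
K_eq = L / Σ(b_i/K_i) = 15.11 / 0.4566 = 33.10 m/day.
Q = K_eq · A · (Δh/L) = 33.10 × 1170 × (2.32/15.11) = 5945 m³/day.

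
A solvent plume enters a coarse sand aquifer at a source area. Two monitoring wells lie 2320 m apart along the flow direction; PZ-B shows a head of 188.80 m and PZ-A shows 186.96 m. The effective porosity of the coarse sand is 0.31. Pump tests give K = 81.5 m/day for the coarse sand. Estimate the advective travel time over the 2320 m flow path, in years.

30.5

Hydraulic gradient i = (188.80 − 186.96) / 2320 = 1.84 / 2320 = 0.0007931.
Darcy flux q = K · i = 81.50 × 0.0007931 = 0.06464 m/day.
Seepage velocity v = q / n_e = 0.06464 / 0.31 = 0.2085 m/day.
Travel time t = L / v = 2320 / 0.2085 = 11127 days = 30.46 years.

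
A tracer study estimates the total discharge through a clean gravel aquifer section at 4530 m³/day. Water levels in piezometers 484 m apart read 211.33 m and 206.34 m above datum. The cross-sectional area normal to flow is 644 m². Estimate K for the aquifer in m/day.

682

Hydraulic gradient i = (211.33 − 206.34) / 484 = 4.99 / 484 = 0.01031.
From Q = K·A·i, K = Q / (A·i) = 4530 / (644.0 × 0.01031) = 682.3 m/day.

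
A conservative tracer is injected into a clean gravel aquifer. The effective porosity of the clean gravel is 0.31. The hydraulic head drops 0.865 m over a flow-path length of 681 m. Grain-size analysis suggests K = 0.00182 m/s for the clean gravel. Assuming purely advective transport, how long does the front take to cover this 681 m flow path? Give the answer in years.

Convert K: 0.00182 m/s × 86400 = 157.2 m/day.
Hydraulic gradient i = Δh / L = 0.865 / 681 = 0.001270.
Darcy flux q = K · i = 157.2 × 0.001270 = 0.1997 m/day.
Seepage velocity v = q / n_e = 0.1997 / 0.31 = 0.6443 m/day.
Travel time t = L / v = 681 / 0.6443 = 1057 days = 2.894 years.

2.89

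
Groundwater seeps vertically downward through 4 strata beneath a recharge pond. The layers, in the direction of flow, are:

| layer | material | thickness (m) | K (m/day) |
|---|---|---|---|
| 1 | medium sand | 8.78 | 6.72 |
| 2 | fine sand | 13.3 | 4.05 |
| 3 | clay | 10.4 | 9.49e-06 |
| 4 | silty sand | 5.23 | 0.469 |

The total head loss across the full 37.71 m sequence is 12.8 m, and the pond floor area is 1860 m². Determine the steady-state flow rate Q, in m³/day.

0.0217

Flow is perpendicular to layering, so the layers act in series and the equivalent K is the thickness-weighted harmonic mean.
Total thickness L = 8.78 + 13.3 + 10.4 + 5.23 = 37.71 m.
Σ(b_i/K_i) = 8.78/6.72 + 13.3/4.05 + 10.4/9.49e-06 + 5.23/0.469 = 1.096e+06 d.
K_eq = L / Σ(b_i/K_i) = 37.71 / 1.096e+06 = 3.441e-05 m/day.
Q = K_eq · A · (Δh/L) = 3.441e-05 × 1860 × (12.8/37.71) = 0.02172 m³/day.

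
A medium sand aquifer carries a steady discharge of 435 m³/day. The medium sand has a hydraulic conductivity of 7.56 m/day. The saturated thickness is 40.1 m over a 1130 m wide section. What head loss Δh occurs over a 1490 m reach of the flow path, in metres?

Cross-sectional area A = 1130 × 40.1 = 45313 m².
From Q = K·A·i, i = Q / (K·A) = 435 / (7.560 × 45313) = 0.001270.
Head loss Δh = i · L = 0.001270 × 1490 = 1.892 m.

1.89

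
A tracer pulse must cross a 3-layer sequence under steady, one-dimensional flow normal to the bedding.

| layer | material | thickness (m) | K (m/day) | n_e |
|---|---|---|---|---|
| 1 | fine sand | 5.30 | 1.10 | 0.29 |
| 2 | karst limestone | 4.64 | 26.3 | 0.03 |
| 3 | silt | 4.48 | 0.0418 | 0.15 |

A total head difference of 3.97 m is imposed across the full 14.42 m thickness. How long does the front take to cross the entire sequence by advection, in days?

66.3

With flow normal to the layers, continuity requires the same specific discharge q through every layer.
Σ(b_i/K_i) = 5.30/1.10 + 4.64/26.3 + 4.48/0.0418 = 112.2 d.
q = Δh / Σ(b_i/K_i) = 3.97 / 112.2 = 0.03539 m/day.
In each layer the seepage velocity is v_i = q/n_i, so the layer transit time is t_i = b_i·n_i / q:
  layer 1 (fine sand): t_1 = 5.30 × 0.29 / 0.03539 = 43.43 d
  layer 2 (karst limestone): t_2 = 4.64 × 0.03 / 0.03539 = 3.933 d
  layer 3 (silt): t_3 = 4.48 × 0.15 / 0.03539 = 18.99 d
Total t = Σ t_i = 66.35 days.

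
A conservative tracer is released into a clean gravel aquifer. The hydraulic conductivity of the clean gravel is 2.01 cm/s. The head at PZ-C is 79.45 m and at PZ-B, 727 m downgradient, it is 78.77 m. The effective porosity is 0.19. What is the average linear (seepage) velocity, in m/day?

8.55

Convert K: 2.01 cm/s × 864 = 1737 m/day.
Hydraulic gradient i = (79.45 − 78.77) / 727 = 0.68 / 727 = 0.0009354.
Darcy flux q = K · i = 1737 × 0.0009354 = 1.624 m/day.
Seepage velocity v = q / n_e = 1.624 / 0.19 = 8.549 m/day.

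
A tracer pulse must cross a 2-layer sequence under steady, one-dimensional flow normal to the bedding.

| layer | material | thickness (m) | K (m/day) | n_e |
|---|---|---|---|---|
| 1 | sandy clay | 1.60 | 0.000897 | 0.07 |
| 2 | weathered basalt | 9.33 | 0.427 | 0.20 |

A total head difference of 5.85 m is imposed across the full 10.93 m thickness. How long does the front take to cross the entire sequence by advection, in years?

With flow normal to the layers, continuity requires the same specific discharge q through every layer.
Σ(b_i/K_i) = 1.60/0.000897 + 9.33/0.427 = 1806 d.
q = Δh / Σ(b_i/K_i) = 5.85 / 1806 = 0.003240 m/day.
In each layer the seepage velocity is v_i = q/n_i, so the layer transit time is t_i = b_i·n_i / q:
  layer 1 (sandy clay): t_1 = 1.60 × 0.07 / 0.003240 = 34.57 d
  layer 2 (weathered basalt): t_2 = 9.33 × 0.20 / 0.003240 = 575.9 d
Total t = Σ t_i = 610.5 days = 1.671 years.

1.67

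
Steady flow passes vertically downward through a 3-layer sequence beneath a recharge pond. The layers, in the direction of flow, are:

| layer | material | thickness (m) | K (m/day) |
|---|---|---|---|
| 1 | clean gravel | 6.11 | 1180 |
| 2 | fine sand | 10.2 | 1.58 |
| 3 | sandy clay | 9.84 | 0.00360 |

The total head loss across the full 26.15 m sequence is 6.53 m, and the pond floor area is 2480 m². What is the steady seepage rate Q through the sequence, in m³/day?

Flow is perpendicular to layering, so the layers act in series and the equivalent K is the thickness-weighted harmonic mean.
Total thickness L = 6.11 + 10.2 + 9.84 = 26.15 m.
Σ(b_i/K_i) = 6.11/1180 + 10.2/1.58 + 9.84/0.00360 = 2740 d.
K_eq = L / Σ(b_i/K_i) = 26.15 / 2740 = 0.009545 m/day.
Q = K_eq · A · (Δh/L) = 0.009545 × 2480 × (6.53/26.15) = 5.911 m³/day.

5.91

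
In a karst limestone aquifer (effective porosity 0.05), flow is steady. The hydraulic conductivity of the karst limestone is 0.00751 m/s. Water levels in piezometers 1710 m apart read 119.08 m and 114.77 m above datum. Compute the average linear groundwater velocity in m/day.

32.7

Convert K: 0.00751 m/s × 86400 = 648.9 m/day.
Hydraulic gradient i = (119.08 − 114.77) / 1710 = 4.31 / 1710 = 0.002520.
Darcy flux q = K · i = 648.9 × 0.002520 = 1.635 m/day.
Seepage velocity v = q / n_e = 1.635 / 0.05 = 32.71 m/day.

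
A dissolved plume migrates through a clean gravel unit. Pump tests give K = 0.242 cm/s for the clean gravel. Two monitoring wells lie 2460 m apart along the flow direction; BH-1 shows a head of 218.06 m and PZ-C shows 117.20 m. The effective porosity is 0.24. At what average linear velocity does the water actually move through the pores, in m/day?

Convert K: 0.242 cm/s × 864 = 209.1 m/day.
Hydraulic gradient i = (218.06 − 117.20) / 2460 = 100.86 / 2460 = 0.04100.
Darcy flux q = K · i = 209.1 × 0.04100 = 8.573 m/day.
Seepage velocity v = q / n_e = 8.573 / 0.24 = 35.72 m/day.

35.7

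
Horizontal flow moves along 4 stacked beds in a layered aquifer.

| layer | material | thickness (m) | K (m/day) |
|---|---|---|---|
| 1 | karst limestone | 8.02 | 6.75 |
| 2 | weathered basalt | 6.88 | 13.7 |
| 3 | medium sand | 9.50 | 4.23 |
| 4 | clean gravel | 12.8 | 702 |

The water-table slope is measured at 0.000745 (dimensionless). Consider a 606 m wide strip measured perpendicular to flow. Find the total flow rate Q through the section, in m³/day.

Flow is parallel to layering, so each bed carries its own Darcy discharge and the transmissivities add.
Σ(K_i·b_i) = 6.75×8.02 + 13.7×6.88 + 4.23×9.50 + 702×12.8 = 9174 m²/day.
Hydraulic gradient i = 0.000745.
Q = Σ(K_i·b_i) · W · i = 9174 × 606 × 0.0007450 = 4142 m³/day.

4140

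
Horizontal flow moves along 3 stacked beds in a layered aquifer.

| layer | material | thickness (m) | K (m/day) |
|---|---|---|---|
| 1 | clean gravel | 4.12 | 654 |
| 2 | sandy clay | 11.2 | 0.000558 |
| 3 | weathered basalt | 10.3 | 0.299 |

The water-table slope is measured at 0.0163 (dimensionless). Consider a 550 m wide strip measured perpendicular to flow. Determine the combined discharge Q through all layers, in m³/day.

Flow is parallel to layering, so each bed carries its own Darcy discharge and the transmissivities add.
Σ(K_i·b_i) = 654×4.12 + 0.000558×11.2 + 0.299×10.3 = 2698 m²/day.
Hydraulic gradient i = 0.0163.
Q = Σ(K_i·b_i) · W · i = 2698 × 550 × 0.01630 = 24184 m³/day.

24200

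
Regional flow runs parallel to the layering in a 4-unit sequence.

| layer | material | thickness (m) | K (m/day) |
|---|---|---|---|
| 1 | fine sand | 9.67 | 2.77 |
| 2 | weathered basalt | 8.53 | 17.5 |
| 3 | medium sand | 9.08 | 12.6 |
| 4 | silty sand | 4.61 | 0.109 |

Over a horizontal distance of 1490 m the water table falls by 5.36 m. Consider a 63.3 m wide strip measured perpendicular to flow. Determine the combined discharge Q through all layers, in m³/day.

66.3

Flow is parallel to layering, so each bed carries its own Darcy discharge and the transmissivities add.
Σ(K_i·b_i) = 2.77×9.67 + 17.5×8.53 + 12.6×9.08 + 0.109×4.61 = 291.0 m²/day.
Hydraulic gradient i = Δh / L = 5.36 / 1490 = 0.003597.
Q = Σ(K_i·b_i) · W · i = 291.0 × 63.3 × 0.003597 = 66.26 m³/day.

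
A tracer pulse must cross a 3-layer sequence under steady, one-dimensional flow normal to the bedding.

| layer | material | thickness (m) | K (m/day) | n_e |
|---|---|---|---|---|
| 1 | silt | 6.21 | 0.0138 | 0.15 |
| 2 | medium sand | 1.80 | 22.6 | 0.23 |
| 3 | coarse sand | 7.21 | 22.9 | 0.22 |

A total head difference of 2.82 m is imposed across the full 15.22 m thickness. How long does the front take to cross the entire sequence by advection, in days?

With flow normal to the layers, continuity requires the same specific discharge q through every layer.
Σ(b_i/K_i) = 6.21/0.0138 + 1.80/22.6 + 7.21/22.9 = 450.4 d.
q = Δh / Σ(b_i/K_i) = 2.82 / 450.4 = 0.006261 m/day.
In each layer the seepage velocity is v_i = q/n_i, so the layer transit time is t_i = b_i·n_i / q:
  layer 1 (silt): t_1 = 6.21 × 0.15 / 0.006261 = 148.8 d
  layer 2 (medium sand): t_2 = 1.80 × 0.23 / 0.006261 = 66.12 d
  layer 3 (coarse sand): t_3 = 7.21 × 0.22 / 0.006261 = 253.3 d
Total t = Σ t_i = 468.2 days.

468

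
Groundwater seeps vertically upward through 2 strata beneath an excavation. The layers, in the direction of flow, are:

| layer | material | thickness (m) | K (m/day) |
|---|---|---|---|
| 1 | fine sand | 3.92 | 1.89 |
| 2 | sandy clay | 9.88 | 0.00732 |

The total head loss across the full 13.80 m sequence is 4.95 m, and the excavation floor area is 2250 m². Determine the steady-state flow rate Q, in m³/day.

Flow is perpendicular to layering, so the layers act in series and the equivalent K is the thickness-weighted harmonic mean.
Total thickness L = 3.92 + 9.88 = 13.80 m.
Σ(b_i/K_i) = 3.92/1.89 + 9.88/0.00732 = 1352 d.
K_eq = L / Σ(b_i/K_i) = 13.80 / 1352 = 0.01021 m/day.
Q = K_eq · A · (Δh/L) = 0.01021 × 2250 × (4.95/13.80) = 8.239 m³/day.

8.24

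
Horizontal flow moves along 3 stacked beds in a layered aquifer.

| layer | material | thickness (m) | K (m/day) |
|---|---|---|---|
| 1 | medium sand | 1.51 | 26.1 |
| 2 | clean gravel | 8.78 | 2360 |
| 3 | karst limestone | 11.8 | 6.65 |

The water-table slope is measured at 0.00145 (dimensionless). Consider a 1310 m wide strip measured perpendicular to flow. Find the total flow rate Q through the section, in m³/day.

39600

Flow is parallel to layering, so each bed carries its own Darcy discharge and the transmissivities add.
Σ(K_i·b_i) = 26.1×1.51 + 2360×8.78 + 6.65×11.8 = 20839 m²/day.
Hydraulic gradient i = 0.00145.
Q = Σ(K_i·b_i) · W · i = 20839 × 1310 × 0.001450 = 39583 m³/day.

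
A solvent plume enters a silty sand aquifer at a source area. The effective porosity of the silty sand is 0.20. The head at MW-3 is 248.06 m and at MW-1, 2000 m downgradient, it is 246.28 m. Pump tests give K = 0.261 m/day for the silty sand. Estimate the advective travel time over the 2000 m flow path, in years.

Hydraulic gradient i = (248.06 − 246.28) / 2000 = 1.78 / 2000 = 0.0008900.
Darcy flux q = K · i = 0.2610 × 0.0008900 = 0.0002323 m/day.
Seepage velocity v = q / n_e = 0.0002323 / 0.20 = 0.001161 m/day.
Travel time t = L / v = 2000 / 0.001161 = 1.722e+06 days = 4715 years.

4710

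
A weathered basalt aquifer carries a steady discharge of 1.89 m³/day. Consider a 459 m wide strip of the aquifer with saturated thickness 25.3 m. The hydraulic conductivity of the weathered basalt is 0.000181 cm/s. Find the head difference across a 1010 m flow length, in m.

1.05

Convert K: 0.000181 cm/s × 864 = 0.1564 m/day.
Cross-sectional area A = 459 × 25.3 = 11613 m².
From Q = K·A·i, i = Q / (K·A) = 1.89 / (0.1564 × 11613) = 0.001041.
Head loss Δh = i · L = 0.001041 × 1010 = 1.051 m.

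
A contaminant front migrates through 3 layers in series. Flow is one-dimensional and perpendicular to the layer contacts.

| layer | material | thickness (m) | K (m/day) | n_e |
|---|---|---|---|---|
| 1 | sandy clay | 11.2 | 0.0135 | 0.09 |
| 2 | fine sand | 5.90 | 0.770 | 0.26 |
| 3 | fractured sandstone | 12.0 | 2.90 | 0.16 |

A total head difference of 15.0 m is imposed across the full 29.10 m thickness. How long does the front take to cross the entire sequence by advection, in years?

0.685

With flow normal to the layers, continuity requires the same specific discharge q through every layer.
Σ(b_i/K_i) = 11.2/0.0135 + 5.90/0.770 + 12.0/2.90 = 841.4 d.
q = Δh / Σ(b_i/K_i) = 15.0 / 841.4 = 0.01783 m/day.
In each layer the seepage velocity is v_i = q/n_i, so the layer transit time is t_i = b_i·n_i / q:
  layer 1 (sandy clay): t_1 = 11.2 × 0.09 / 0.01783 = 56.54 d
  layer 2 (fine sand): t_2 = 5.90 × 0.26 / 0.01783 = 86.05 d
  layer 3 (fractured sandstone): t_3 = 12.0 × 0.16 / 0.01783 = 107.7 d
Total t = Σ t_i = 250.3 days = 0.6853 years.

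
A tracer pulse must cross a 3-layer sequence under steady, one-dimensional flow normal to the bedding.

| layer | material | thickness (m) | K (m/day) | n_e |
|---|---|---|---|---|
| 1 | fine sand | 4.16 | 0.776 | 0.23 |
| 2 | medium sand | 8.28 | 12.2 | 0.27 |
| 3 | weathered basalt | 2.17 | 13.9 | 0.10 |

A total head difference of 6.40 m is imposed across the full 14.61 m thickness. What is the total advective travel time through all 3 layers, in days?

With flow normal to the layers, continuity requires the same specific discharge q through every layer.
Σ(b_i/K_i) = 4.16/0.776 + 8.28/12.2 + 2.17/13.9 = 6.196 d.
q = Δh / Σ(b_i/K_i) = 6.40 / 6.196 = 1.033 m/day.
In each layer the seepage velocity is v_i = q/n_i, so the layer transit time is t_i = b_i·n_i / q:
  layer 1 (fine sand): t_1 = 4.16 × 0.23 / 1.033 = 0.9262 d
  layer 2 (medium sand): t_2 = 8.28 × 0.27 / 1.033 = 2.164 d
  layer 3 (weathered basalt): t_3 = 2.17 × 0.10 / 1.033 = 0.2101 d
Total t = Σ t_i = 3.301 days.

3.30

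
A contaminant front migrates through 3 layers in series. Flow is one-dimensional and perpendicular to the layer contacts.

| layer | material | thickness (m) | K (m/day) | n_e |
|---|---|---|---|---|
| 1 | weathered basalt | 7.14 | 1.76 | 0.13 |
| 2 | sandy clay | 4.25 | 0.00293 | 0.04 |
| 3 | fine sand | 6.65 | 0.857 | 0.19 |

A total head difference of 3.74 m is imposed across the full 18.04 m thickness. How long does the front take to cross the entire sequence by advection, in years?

2.53

With flow normal to the layers, continuity requires the same specific discharge q through every layer.
Σ(b_i/K_i) = 7.14/1.76 + 4.25/0.00293 + 6.65/0.857 = 1462 d.
q = Δh / Σ(b_i/K_i) = 3.74 / 1462 = 0.002558 m/day.
In each layer the seepage velocity is v_i = q/n_i, so the layer transit time is t_i = b_i·n_i / q:
  layer 1 (weathered basalt): t_1 = 7.14 × 0.13 / 0.002558 = 362.9 d
  layer 2 (sandy clay): t_2 = 4.25 × 0.04 / 0.002558 = 66.47 d
  layer 3 (fine sand): t_3 = 6.65 × 0.19 / 0.002558 = 494.0 d
Total t = Σ t_i = 923.4 days = 2.528 years.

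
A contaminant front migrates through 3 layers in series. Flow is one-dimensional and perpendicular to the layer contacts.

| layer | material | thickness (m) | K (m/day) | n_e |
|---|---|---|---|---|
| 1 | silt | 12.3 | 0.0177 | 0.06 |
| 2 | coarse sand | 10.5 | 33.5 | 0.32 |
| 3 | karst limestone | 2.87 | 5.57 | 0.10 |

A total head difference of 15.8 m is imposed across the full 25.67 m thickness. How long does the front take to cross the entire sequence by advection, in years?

0.529

With flow normal to the layers, continuity requires the same specific discharge q through every layer.
Σ(b_i/K_i) = 12.3/0.0177 + 10.5/33.5 + 2.87/5.57 = 695.7 d.
q = Δh / Σ(b_i/K_i) = 15.8 / 695.7 = 0.02271 m/day.
In each layer the seepage velocity is v_i = q/n_i, so the layer transit time is t_i = b_i·n_i / q:
  layer 1 (silt): t_1 = 12.3 × 0.06 / 0.02271 = 32.50 d
  layer 2 (coarse sand): t_2 = 10.5 × 0.32 / 0.02271 = 148.0 d
  layer 3 (karst limestone): t_3 = 2.87 × 0.10 / 0.02271 = 12.64 d
Total t = Σ t_i = 193.1 days = 0.5287 years.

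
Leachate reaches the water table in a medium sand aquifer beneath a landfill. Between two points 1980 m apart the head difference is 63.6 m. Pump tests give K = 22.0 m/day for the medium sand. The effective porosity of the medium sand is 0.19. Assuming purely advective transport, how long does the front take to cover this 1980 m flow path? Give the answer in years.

Hydraulic gradient i = Δh / L = 63.6 / 1980 = 0.03212.
Darcy flux q = K · i = 22.00 × 0.03212 = 0.7067 m/day.
Seepage velocity v = q / n_e = 0.7067 / 0.19 = 3.719 m/day.
Travel time t = L / v = 1980 / 3.719 = 532.4 days = 1.458 years.

1.46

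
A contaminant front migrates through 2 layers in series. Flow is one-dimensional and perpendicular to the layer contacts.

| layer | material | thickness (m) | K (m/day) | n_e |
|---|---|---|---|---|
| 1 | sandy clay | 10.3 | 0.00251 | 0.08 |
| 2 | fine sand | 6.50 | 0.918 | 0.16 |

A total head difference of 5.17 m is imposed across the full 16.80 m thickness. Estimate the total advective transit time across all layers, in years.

With flow normal to the layers, continuity requires the same specific discharge q through every layer.
Σ(b_i/K_i) = 10.3/0.00251 + 6.50/0.918 = 4111 d.
q = Δh / Σ(b_i/K_i) = 5.17 / 4111 = 0.001258 m/day.
In each layer the seepage velocity is v_i = q/n_i, so the layer transit time is t_i = b_i·n_i / q:
  layer 1 (sandy clay): t_1 = 10.3 × 0.08 / 0.001258 = 655.2 d
  layer 2 (fine sand): t_2 = 6.50 × 0.16 / 0.001258 = 826.9 d
Total t = Σ t_i = 1482 days = 4.058 years.

4.06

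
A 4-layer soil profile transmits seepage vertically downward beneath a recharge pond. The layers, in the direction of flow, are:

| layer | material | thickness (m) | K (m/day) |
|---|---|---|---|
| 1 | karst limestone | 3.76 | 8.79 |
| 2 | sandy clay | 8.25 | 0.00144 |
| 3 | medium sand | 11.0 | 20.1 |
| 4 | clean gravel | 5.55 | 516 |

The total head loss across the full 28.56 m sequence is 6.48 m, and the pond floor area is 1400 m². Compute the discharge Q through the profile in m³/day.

Flow is perpendicular to layering, so the layers act in series and the equivalent K is the thickness-weighted harmonic mean.
Total thickness L = 3.76 + 8.25 + 11.0 + 5.55 = 28.56 m.
Σ(b_i/K_i) = 3.76/8.79 + 8.25/0.00144 + 11.0/20.1 + 5.55/516 = 5730 d.
K_eq = L / Σ(b_i/K_i) = 28.56 / 5730 = 0.004984 m/day.
Q = K_eq · A · (Δh/L) = 0.004984 × 1400 × (6.48/28.56) = 1.583 m³/day.

1.58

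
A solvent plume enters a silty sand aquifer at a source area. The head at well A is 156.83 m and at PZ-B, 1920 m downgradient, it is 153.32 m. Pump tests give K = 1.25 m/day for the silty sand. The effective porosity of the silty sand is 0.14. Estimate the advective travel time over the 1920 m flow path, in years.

Hydraulic gradient i = (156.83 − 153.32) / 1920 = 3.51 / 1920 = 0.001828.
Darcy flux q = K · i = 1.250 × 0.001828 = 0.002285 m/day.
Seepage velocity v = q / n_e = 0.002285 / 0.14 = 0.01632 m/day.
Travel time t = L / v = 1920 / 0.01632 = 1.176e+05 days = 322.0 years.

322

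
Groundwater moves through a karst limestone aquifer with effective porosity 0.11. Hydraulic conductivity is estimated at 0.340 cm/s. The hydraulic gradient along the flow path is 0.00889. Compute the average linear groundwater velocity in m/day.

Convert K: 0.340 cm/s × 864 = 293.8 m/day.
Hydraulic gradient i = 0.00889.
Darcy flux q = K · i = 293.8 × 0.008890 = 2.612 m/day.
Seepage velocity v = q / n_e = 2.612 / 0.11 = 23.74 m/day.

23.7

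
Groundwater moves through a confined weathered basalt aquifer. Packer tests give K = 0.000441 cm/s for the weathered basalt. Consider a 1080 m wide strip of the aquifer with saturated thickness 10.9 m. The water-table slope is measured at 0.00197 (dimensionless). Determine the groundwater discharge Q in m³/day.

8.84

Convert K: 0.000441 cm/s × 864 = 0.3810 m/day.
Cross-sectional area A = 1080 × 10.9 = 11772 m².
Hydraulic gradient i = 0.00197.
Darcy's law: Q = K · A · i = 0.3810 × 11772 × 0.001970 = 8.836 m³/day.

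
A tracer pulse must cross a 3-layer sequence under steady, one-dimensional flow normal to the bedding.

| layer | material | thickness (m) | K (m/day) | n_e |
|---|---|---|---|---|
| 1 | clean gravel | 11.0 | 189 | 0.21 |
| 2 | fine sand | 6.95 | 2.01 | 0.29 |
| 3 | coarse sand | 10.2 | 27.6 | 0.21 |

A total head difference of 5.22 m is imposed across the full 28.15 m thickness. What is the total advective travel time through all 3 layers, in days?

4.81

With flow normal to the layers, continuity requires the same specific discharge q through every layer.
Σ(b_i/K_i) = 11.0/189 + 6.95/2.01 + 10.2/27.6 = 3.885 d.
q = Δh / Σ(b_i/K_i) = 5.22 / 3.885 = 1.343 m/day.
In each layer the seepage velocity is v_i = q/n_i, so the layer transit time is t_i = b_i·n_i / q:
  layer 1 (clean gravel): t_1 = 11.0 × 0.21 / 1.343 = 1.719 d
  layer 2 (fine sand): t_2 = 6.95 × 0.29 / 1.343 = 1.500 d
  layer 3 (coarse sand): t_3 = 10.2 × 0.21 / 1.343 = 1.594 d
Total t = Σ t_i = 4.814 days.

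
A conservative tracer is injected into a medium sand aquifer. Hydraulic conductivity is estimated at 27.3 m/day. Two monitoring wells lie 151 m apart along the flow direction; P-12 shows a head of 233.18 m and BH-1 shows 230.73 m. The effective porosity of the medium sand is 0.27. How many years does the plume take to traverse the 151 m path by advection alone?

0.252

Hydraulic gradient i = (233.18 − 230.73) / 151 = 2.45 / 151 = 0.01623.
Darcy flux q = K · i = 27.30 × 0.01623 = 0.4429 m/day.
Seepage velocity v = q / n_e = 0.4429 / 0.27 = 1.641 m/day.
Travel time t = L / v = 151 / 1.641 = 92.04 days = 0.2520 years.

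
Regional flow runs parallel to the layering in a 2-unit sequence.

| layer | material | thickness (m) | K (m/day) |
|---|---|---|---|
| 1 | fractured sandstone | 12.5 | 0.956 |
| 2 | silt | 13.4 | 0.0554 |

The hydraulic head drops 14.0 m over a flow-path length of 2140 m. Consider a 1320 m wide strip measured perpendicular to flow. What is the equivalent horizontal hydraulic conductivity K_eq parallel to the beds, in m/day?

Flow is parallel to layering, so each bed carries its own Darcy discharge and the transmissivities add.
Σ(K_i·b_i) = 0.956×12.5 + 0.0554×13.4 = 12.69 m²/day.
Total thickness b = 25.90 m, so K_eq = Σ(K_i·b_i)/b = 0.4901 m/day.

0.490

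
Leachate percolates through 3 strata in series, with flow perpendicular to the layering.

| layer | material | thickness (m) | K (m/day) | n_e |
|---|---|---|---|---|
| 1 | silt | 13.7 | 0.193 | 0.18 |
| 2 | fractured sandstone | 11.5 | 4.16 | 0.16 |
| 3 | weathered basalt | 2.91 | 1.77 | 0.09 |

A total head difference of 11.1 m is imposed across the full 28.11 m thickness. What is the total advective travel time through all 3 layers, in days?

With flow normal to the layers, continuity requires the same specific discharge q through every layer.
Σ(b_i/K_i) = 13.7/0.193 + 11.5/4.16 + 2.91/1.77 = 75.39 d.
q = Δh / Σ(b_i/K_i) = 11.1 / 75.39 = 0.1472 m/day.
In each layer the seepage velocity is v_i = q/n_i, so the layer transit time is t_i = b_i·n_i / q:
  layer 1 (silt): t_1 = 13.7 × 0.18 / 0.1472 = 16.75 d
  layer 2 (fractured sandstone): t_2 = 11.5 × 0.16 / 0.1472 = 12.50 d
  layer 3 (weathered basalt): t_3 = 2.91 × 0.09 / 0.1472 = 1.779 d
Total t = Σ t_i = 31.03 days.

31.0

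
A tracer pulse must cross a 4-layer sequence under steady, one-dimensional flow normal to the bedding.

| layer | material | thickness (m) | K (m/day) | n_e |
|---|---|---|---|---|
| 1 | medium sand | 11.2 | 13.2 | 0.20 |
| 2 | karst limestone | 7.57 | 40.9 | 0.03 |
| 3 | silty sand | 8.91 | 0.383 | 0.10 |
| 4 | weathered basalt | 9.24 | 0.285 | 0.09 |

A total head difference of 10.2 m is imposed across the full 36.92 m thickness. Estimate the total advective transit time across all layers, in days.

With flow normal to the layers, continuity requires the same specific discharge q through every layer.
Σ(b_i/K_i) = 11.2/13.2 + 7.57/40.9 + 8.91/0.383 + 9.24/0.285 = 56.72 d.
q = Δh / Σ(b_i/K_i) = 10.2 / 56.72 = 0.1798 m/day.
In each layer the seepage velocity is v_i = q/n_i, so the layer transit time is t_i = b_i·n_i / q:
  layer 1 (medium sand): t_1 = 11.2 × 0.20 / 0.1798 = 12.46 d
  layer 2 (karst limestone): t_2 = 7.57 × 0.03 / 0.1798 = 1.263 d
  layer 3 (silty sand): t_3 = 8.91 × 0.10 / 0.1798 = 4.955 d
  layer 4 (weathered basalt): t_4 = 9.24 × 0.09 / 0.1798 = 4.624 d
Total t = Σ t_i = 23.30 days.

23.3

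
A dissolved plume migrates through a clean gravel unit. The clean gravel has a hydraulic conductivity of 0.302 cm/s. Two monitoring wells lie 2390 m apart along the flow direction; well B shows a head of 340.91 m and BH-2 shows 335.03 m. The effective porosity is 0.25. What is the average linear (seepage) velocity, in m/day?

2.57

Convert K: 0.302 cm/s × 864 = 260.9 m/day.
Hydraulic gradient i = (340.91 − 335.03) / 2390 = 5.88 / 2390 = 0.002460.
Darcy flux q = K · i = 260.9 × 0.002460 = 0.6419 m/day.
Seepage velocity v = q / n_e = 0.6419 / 0.25 = 2.568 m/day.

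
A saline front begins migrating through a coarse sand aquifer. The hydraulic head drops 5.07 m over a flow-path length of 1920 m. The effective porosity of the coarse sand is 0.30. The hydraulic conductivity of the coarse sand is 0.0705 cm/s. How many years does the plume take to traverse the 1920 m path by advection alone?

Convert K: 0.0705 cm/s × 864 = 60.91 m/day.
Hydraulic gradient i = Δh / L = 5.07 / 1920 = 0.002641.
Darcy flux q = K · i = 60.91 × 0.002641 = 0.1608 m/day.
Seepage velocity v = q / n_e = 0.1608 / 0.30 = 0.5362 m/day.
Travel time t = L / v = 1920 / 0.5362 = 3581 days = 9.804 years.

9.80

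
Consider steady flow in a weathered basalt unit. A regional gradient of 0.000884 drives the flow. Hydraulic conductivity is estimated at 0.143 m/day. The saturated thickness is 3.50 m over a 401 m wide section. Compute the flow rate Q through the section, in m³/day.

0.177

Cross-sectional area A = 401 × 3.50 = 1404 m².
Hydraulic gradient i = 0.000884.
Darcy's law: Q = K · A · i = 0.1430 × 1404 × 0.0008840 = 0.1774 m³/day.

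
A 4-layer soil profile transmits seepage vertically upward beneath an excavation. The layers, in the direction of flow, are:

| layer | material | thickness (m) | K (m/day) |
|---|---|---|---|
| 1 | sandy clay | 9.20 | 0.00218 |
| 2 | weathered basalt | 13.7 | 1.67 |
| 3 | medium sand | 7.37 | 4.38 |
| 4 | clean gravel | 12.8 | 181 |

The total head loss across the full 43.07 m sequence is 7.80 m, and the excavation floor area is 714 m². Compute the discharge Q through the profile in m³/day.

Flow is perpendicular to layering, so the layers act in series and the equivalent K is the thickness-weighted harmonic mean.
Total thickness L = 9.20 + 13.7 + 7.37 + 12.8 = 43.07 m.
Σ(b_i/K_i) = 9.20/0.00218 + 13.7/1.67 + 7.37/4.38 + 12.8/181 = 4230 d.
K_eq = L / Σ(b_i/K_i) = 43.07 / 4230 = 0.01018 m/day.
Q = K_eq · A · (Δh/L) = 0.01018 × 714 × (7.80/43.07) = 1.317 m³/day.

1.32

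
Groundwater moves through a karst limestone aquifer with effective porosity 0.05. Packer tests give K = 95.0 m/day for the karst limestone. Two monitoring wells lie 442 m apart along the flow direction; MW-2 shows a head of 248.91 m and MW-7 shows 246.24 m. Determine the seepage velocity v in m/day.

11.5

Hydraulic gradient i = (248.91 − 246.24) / 442 = 2.67 / 442 = 0.006041.
Darcy flux q = K · i = 95.00 × 0.006041 = 0.5739 m/day.
Seepage velocity v = q / n_e = 0.5739 / 0.05 = 11.48 m/day.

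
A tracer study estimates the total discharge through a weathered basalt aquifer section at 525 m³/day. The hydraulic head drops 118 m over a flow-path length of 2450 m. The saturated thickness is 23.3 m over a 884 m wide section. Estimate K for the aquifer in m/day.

Cross-sectional area A = 884 × 23.3 = 20597 m².
Hydraulic gradient i = Δh / L = 118 / 2450 = 0.04816.
From Q = K·A·i, K = Q / (A·i) = 525 / (20597 × 0.04816) = 0.5292 m/day.

0.529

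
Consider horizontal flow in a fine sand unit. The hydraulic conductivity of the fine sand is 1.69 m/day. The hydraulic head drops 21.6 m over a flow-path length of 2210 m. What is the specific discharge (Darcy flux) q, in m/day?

0.0165

Hydraulic gradient i = Δh / L = 21.6 / 2210 = 0.009774.
Specific discharge q = K · i = 1.690 × 0.009774 = 0.01652 m/day.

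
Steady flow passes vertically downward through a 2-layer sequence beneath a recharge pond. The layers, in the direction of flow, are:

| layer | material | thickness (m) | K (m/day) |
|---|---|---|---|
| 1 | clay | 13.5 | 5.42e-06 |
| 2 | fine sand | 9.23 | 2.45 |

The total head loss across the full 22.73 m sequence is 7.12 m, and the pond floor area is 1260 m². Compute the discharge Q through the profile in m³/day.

Flow is perpendicular to layering, so the layers act in series and the equivalent K is the thickness-weighted harmonic mean.
Total thickness L = 13.5 + 9.23 = 22.73 m.
Σ(b_i/K_i) = 13.5/5.42e-06 + 9.23/2.45 = 2.491e+06 d.
K_eq = L / Σ(b_i/K_i) = 22.73 / 2.491e+06 = 9.126e-06 m/day.
Q = K_eq · A · (Δh/L) = 9.126e-06 × 1260 × (7.12/22.73) = 0.003602 m³/day.

0.00360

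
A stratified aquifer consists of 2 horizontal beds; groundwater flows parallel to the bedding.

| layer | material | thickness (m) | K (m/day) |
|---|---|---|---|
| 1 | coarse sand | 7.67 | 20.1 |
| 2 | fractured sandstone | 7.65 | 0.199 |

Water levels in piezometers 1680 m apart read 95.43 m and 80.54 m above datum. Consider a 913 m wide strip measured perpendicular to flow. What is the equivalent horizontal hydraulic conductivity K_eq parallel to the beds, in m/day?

Flow is parallel to layering, so each bed carries its own Darcy discharge and the transmissivities add.
Σ(K_i·b_i) = 20.1×7.67 + 0.199×7.65 = 155.7 m²/day.
Total thickness b = 15.32 m, so K_eq = Σ(K_i·b_i)/b = 10.16 m/day.

10.2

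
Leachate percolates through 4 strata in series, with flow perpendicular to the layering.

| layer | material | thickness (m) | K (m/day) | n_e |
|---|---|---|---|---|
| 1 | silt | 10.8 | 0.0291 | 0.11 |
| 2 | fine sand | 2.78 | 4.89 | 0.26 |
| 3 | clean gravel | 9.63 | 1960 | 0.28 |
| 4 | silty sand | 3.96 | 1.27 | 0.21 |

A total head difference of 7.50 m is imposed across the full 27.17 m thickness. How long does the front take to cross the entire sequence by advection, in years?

With flow normal to the layers, continuity requires the same specific discharge q through every layer.
Σ(b_i/K_i) = 10.8/0.0291 + 2.78/4.89 + 9.63/1960 + 3.96/1.27 = 374.8 d.
q = Δh / Σ(b_i/K_i) = 7.50 / 374.8 = 0.02001 m/day.
In each layer the seepage velocity is v_i = q/n_i, so the layer transit time is t_i = b_i·n_i / q:
  layer 1 (silt): t_1 = 10.8 × 0.11 / 0.02001 = 59.37 d
  layer 2 (fine sand): t_2 = 2.78 × 0.26 / 0.02001 = 36.12 d
  layer 3 (clean gravel): t_3 = 9.63 × 0.28 / 0.02001 = 134.8 d
  layer 4 (silty sand): t_4 = 3.96 × 0.21 / 0.02001 = 41.56 d
Total t = Σ t_i = 271.8 days = 0.7442 years.

0.744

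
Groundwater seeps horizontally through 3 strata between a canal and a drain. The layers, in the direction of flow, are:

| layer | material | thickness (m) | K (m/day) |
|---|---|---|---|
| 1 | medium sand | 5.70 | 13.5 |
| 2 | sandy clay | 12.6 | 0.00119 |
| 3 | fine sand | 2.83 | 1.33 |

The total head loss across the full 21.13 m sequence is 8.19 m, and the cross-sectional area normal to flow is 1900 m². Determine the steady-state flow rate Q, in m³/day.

Flow is perpendicular to layering, so the layers act in series and the equivalent K is the thickness-weighted harmonic mean.
Total thickness L = 5.70 + 12.6 + 2.83 = 21.13 m.
Σ(b_i/K_i) = 5.70/13.5 + 12.6/0.00119 + 2.83/1.33 = 10591 d.
K_eq = L / Σ(b_i/K_i) = 21.13 / 10591 = 0.001995 m/day.
Q = K_eq · A · (Δh/L) = 0.001995 × 1900 × (8.19/21.13) = 1.469 m³/day.

1.47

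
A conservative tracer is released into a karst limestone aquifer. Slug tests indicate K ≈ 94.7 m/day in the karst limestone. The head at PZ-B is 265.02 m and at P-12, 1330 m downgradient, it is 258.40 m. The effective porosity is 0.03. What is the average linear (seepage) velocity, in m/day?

15.7

Hydraulic gradient i = (265.02 − 258.40) / 1330 = 6.62 / 1330 = 0.004977.
Darcy flux q = K · i = 94.70 × 0.004977 = 0.4714 m/day.
Seepage velocity v = q / n_e = 0.4714 / 0.03 = 15.71 m/day.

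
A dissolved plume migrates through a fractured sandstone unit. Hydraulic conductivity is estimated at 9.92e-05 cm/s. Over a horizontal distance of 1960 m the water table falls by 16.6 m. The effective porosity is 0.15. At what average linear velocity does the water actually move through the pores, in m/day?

0.00484

Convert K: 9.92e-05 cm/s × 864 = 0.08571 m/day.
Hydraulic gradient i = Δh / L = 16.6 / 1960 = 0.008469.
Darcy flux q = K · i = 0.08571 × 0.008469 = 0.0007259 m/day.
Seepage velocity v = q / n_e = 0.0007259 / 0.15 = 0.004839 m/day.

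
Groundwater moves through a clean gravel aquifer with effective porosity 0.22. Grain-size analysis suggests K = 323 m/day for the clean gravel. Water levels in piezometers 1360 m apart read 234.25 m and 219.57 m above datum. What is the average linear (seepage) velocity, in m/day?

15.8

Hydraulic gradient i = (234.25 − 219.57) / 1360 = 14.68 / 1360 = 0.01079.
Darcy flux q = K · i = 323.0 × 0.01079 = 3.486 m/day.
Seepage velocity v = q / n_e = 3.486 / 0.22 = 15.85 m/day.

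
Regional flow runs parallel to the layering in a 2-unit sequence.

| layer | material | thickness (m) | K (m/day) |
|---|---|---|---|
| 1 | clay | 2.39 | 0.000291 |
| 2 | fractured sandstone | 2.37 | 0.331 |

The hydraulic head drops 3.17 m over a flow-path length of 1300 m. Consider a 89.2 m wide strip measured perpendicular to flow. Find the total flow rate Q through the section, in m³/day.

Flow is parallel to layering, so each bed carries its own Darcy discharge and the transmissivities add.
Σ(K_i·b_i) = 0.000291×2.39 + 0.331×2.37 = 0.7852 m²/day.
Hydraulic gradient i = Δh / L = 3.17 / 1300 = 0.002438.
Q = Σ(K_i·b_i) · W · i = 0.7852 × 89.2 × 0.002438 = 0.1708 m³/day.

0.171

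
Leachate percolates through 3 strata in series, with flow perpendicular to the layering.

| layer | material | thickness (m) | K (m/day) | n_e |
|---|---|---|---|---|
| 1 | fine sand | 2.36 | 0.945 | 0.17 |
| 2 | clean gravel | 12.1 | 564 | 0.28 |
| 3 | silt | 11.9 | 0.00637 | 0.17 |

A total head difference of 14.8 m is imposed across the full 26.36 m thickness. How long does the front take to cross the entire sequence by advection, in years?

2.01

With flow normal to the layers, continuity requires the same specific discharge q through every layer.
Σ(b_i/K_i) = 2.36/0.945 + 12.1/564 + 11.9/0.00637 = 1871 d.
q = Δh / Σ(b_i/K_i) = 14.8 / 1871 = 0.007912 m/day.
In each layer the seepage velocity is v_i = q/n_i, so the layer transit time is t_i = b_i·n_i / q:
  layer 1 (fine sand): t_1 = 2.36 × 0.17 / 0.007912 = 50.71 d
  layer 2 (clean gravel): t_2 = 12.1 × 0.28 / 0.007912 = 428.2 d
  layer 3 (silt): t_3 = 11.9 × 0.17 / 0.007912 = 255.7 d
Total t = Σ t_i = 734.6 days = 2.011 years.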